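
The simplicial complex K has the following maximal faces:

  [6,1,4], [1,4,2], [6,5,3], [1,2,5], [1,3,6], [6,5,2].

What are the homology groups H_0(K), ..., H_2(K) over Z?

H_0 ≅ Z,  H_1 ≅ Z,  H_2 = 0.

K has 6 vertices, 12 edges, 6 triangles.
rank ∂_0 = 0, rank ∂_1 = 5 ⇒ b_0 = 6 − 0 − 5 = 1; all invariant factors of ∂_1 are 1 so no torsion. So H_0 ≅ Z.
rank ∂_1 = 5, rank ∂_2 = 6 ⇒ b_1 = 12 − 5 − 6 = 1; all invariant factors of ∂_2 are 1 so no torsion. So H_1 ≅ Z.
rank ∂_2 = 6, rank ∂_3 = 0 ⇒ b_2 = 6 − 6 − 0 = 0. So H_2 ≅ 0.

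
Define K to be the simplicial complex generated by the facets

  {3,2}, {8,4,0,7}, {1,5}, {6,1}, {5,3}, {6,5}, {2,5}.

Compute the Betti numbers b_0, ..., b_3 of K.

Order the vertices as 0 < 1 < 2 < 3 < 4 < 5 < 6 < 7 < 8. Listing each simplex with vertices in this order, K has dimension 3 with simplices:

  0-simplices (9): [0], [1], [2], [3], [4], [5], [6], [7], [8]
  1-simplices (12): [0,4], [0,7], [0,8], [1,5], [1,6], [2,3], [2,5], [3,5], [4,7], [4,8], [5,6], [7,8]
  2-simplices (4): [0,4,7], [0,4,8], [0,7,8], [4,7,8]
  3-simplices (1): [0,4,7,8]

Hence C_0 ≅ Z^9, C_1 ≅ Z^12, C_2 ≅ Z^4, C_3 ≅ Z^1.

∂_1: C_1 → C_0 is given by ∂[p,q] = [q] − [p]. For instance
  ∂[5,6] = [6] − [5].
This gives a 9×12 integer matrix of rank 7; reducing to Smith normal form yields diagonal entries (1,1,1,1,1,1,1).

∂_2: C_2 → C_1 maps a triangle to the signed sum of its edges. For instance
  ∂[0,4,7] = [4,7] − [0,7] + [0,4],
  ∂[0,4,8] = [4,8] − [0,8] + [0,4].
The resulting 12×4 matrix has rank 3, and its Smith normal form has invariant factors (1,1,1).

Boundary ∂_3: C_3 → C_2 sends each 3-simplex σ to the alternating sum Σ_i (−1)^i (σ with its i-th vertex removed). For instance
  ∂[0,4,7,8] = [4,7,8] − [0,7,8] + [0,4,8] − [0,4,7].
As a 4×1 matrix over Z this has rank 1, with invariant factors (1).

Computing H_k = (kernel of ∂_k) / (image of ∂_{k+1}):

  H_0: rank C_0 − rank ∂_1 = 9 − 7 = 2, and the invariant factors of ∂_1 are all 1, so H_0 ≅ Z^2.
  H_1: rank ker ∂_1 − rank ∂_2 = (12 − 7) − 3 = 2, and the invariant factors of ∂_2 are all 1, so H_1 ≅ Z^2.
  H_2: rank ker ∂_2 − rank ∂_3 = (4 − 3) − 1 = 0, and the invariant factors of ∂_3 are all 1, so H_2 ≅ 0.
  H_3: rank ker ∂_3 − rank ∂_4 = (1 − 1) − 0 = 0, and there is no ∂_4, so H_3 ≅ 0.

As a check, the Euler characteristic is 9 − 12 + 4 − 1 = 0, which agrees with 2 − 2 + 0 − 0 = 0.

Hence the Betti numbers are b_0 = 2, b_1 = 2, b_2 = 0, b_3 = 0.

b_0 = 2, b_1 = 2, b_2 = 0, b_3 = 0.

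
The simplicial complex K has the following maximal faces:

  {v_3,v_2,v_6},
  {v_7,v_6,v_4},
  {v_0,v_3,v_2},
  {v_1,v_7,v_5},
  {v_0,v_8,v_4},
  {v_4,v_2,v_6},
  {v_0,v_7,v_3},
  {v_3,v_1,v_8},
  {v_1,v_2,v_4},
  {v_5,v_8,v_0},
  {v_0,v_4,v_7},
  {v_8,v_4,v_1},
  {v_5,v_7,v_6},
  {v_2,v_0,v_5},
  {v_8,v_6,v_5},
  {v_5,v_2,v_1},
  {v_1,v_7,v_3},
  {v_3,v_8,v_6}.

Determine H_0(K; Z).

Take the total order v_0 < v_1 < v_2 < v_3 < v_4 < v_5 < v_6 < v_7 < v_8 on the vertex set. Then K (dimension 2) consists of the simplices:

  0-simplices (9): [v_0], [v_1], [v_2], [v_3], [v_4], [v_5], [v_6], [v_7], [v_8]
  1-simplices (27): (27 of them)
  2-simplices (18): (18 of them)

Hence C_0 ≅ Z^9, C_1 ≅ Z^27, C_2 ≅ Z^18.

Boundary ∂_1: C_1 → C_0 sends each edge [p,q] (with p < q) to q − p.
The resulting 9×27 matrix has rank 8, and its Smith normal form has invariant factors (1,1,1,1,1,1,1,1).

∂_2: C_2 → C_1 sends each 2-simplex [p,q,r] to [q,r] − [p,r] + [p,q]. For instance
  ∂[v_2,v_3,v_6] = [v_3,v_6] − [v_2,v_6] + [v_2,v_3],
  ∂[v_3,v_6,v_8] = [v_6,v_8] − [v_3,v_8] + [v_3,v_6].
As a 27×18 matrix over Z this has rank 17, with invariant factors (1,1,1,1,1,1,1,1,1,1,1,1,1,1,1,1,1).

Reading off H_k = ker ∂_k / im ∂_{k+1}:

  H_0: rank C_0 − rank ∂_1 = 9 − 8 = 1, and the invariant factors of ∂_1 are all 1, so H_0 ≅ Z.

H_0 = Z.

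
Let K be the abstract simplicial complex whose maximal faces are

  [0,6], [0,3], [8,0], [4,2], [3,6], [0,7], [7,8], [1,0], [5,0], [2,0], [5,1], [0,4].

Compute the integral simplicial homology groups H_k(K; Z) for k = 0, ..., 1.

H_0 = Z,  H_1 = Z^4.

We work with the vertex ordering 0 < 1 < 2 < 3 < 4 < 5 < 6 < 7 < 8. The simplices of K, each written with vertices in increasing order, are:

  0-simplices (9): [0], [1], [2], [3], [4], [5], [6], [7], [8]
  1-simplices (12): [0,1], [0,2], [0,3], [0,4], [0,5], [0,6], [0,7], [0,8], [1,5], [2,4], [3,6], [7,8]

Hence C_0 ≅ Z^9, C_1 ≅ Z^12.

The boundary map ∂_1: C_1 → C_0 sends each edge [p,q] (with p < q) to q − p. For instance
  ∂[0,8] = [8] − [0].
This gives a 9×12 integer matrix of rank 8; reducing to Smith normal form yields diagonal entries (1,1,1,1,1,1,1,1).

Now H_k = ker ∂_k / im ∂_{k+1}, so:

  H_0: rank C_0 − rank ∂_1 = 9 − 8 = 1, and the invariant factors of ∂_1 are all 1, so H_0 = Z.
  H_1: rank ker ∂_1 − rank ∂_2 = (12 − 8) − 0 = 4, and there is no ∂_2, so H_1 = Z^4.

As a check, the Euler characteristic is 9 − 12 = -3, which agrees with 1 − 4 = -3.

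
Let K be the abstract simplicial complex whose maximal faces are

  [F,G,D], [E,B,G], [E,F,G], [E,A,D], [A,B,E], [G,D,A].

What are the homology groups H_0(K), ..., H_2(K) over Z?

H_0 = Z,  H_1 = Z,  H_2 = 0.

Fix the vertex order A < B < D < E < F < G and write every simplex with vertices in increasing order. Then dim K = 2 and the simplices of K are:

  0-simplices (6): A, B, D, E, F, G
  1-simplices (12): AB, AD, AE, AG, BE, BG, DE, DF, DG, EF, EG, FG
  2-simplices (6): ABE, ADE, ADG, BEG, DFG, EFG

so the chain groups are C_0 ≅ Z^6, C_1 ≅ Z^12, C_2 ≅ Z^6.

∂_1: C_1 → C_0 is given by ∂[p,q] = [q] − [p]. For instance
  ∂DG = G − D.
The resulting 6×12 matrix has rank 5, and its Smith normal form has invariant factors (1,1,1,1,1).

∂_2: C_2 → C_1 sends each 2-simplex [p,q,r] to [q,r] − [p,r] + [p,q]. For instance
  ∂EFG = FG − EG + EF,
  ∂BEG = EG − BG + BE.
The resulting 12×6 matrix has rank 6, and its Smith normal form has invariant factors (1,1,1,1,1,1).

Computing H_k = (kernel of ∂_k) / (image of ∂_{k+1}):

  H_0: rank C_0 − rank ∂_1 = 6 − 5 = 1, and the invariant factors of ∂_1 are all 1, so H_0 ≅ Z.
  H_1: rank ker ∂_1 − rank ∂_2 = (12 − 5) − 6 = 1, and the invariant factors of ∂_2 are all 1, so H_1 ≅ Z.
  H_2: rank ker ∂_2 − rank ∂_3 = (6 − 6) − 0 = 0, and there is no ∂_3, so H_2 ≅ 0.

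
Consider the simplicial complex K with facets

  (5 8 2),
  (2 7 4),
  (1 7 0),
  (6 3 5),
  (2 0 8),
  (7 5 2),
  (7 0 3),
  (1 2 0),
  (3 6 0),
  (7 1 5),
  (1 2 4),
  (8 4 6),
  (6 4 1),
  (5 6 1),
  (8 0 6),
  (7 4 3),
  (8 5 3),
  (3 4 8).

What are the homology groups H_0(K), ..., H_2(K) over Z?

Take the total order 0 < 1 < 2 < 3 < 4 < 5 < 6 < 7 < 8 on the vertex set. Then K (dimension 2) consists of the simplices:

  0-simplices (9): [0], [1], [2], [3], [4], [5], [6], [7], [8]
  1-simplices (27): (27 of them)
  2-simplices (18): [0,1,2], [0,1,7], [0,2,8], [0,3,6], [0,3,7], [0,6,8], [1,2,4], [1,4,6], [1,5,6], [1,5,7], [2,4,7], [2,5,7], [2,5,8], [3,4,7], [3,4,8], [3,5,6], [3,5,8], [4,6,8]

Hence C_0 ≅ Z^9, C_1 ≅ Z^27, C_2 ≅ Z^18.

∂_1: C_1 → C_0 is given by ∂[p,q] = [q] − [p]. For instance
  ∂[1,7] = [7] − [1].
The 9×27 boundary matrix has rank 8 and Smith normal form diag(1,1,1,1,1,1,1,1).

Boundary ∂_2: C_2 → C_1 acts by ∂[p,q,r] = [q,r] − [p,r] + [p,q]. For instance
  ∂[4,6,8] = [6,8] − [4,8] + [4,6],
  ∂[1,4,6] = [4,6] − [1,6] + [1,4].
The resulting 27×18 matrix has rank 18, and its Smith normal form has invariant factors (1,1,1,1,1,1,1,1,1,1,1,1,1,1,1,1,1,2).

Reading off H_k = ker ∂_k / im ∂_{k+1}:

  H_0: rank C_0 − rank ∂_1 = 9 − 8 = 1, and the invariant factors of ∂_1 are all 1, so H_0 ≅ Z.
  H_1: rank ker ∂_1 − rank ∂_2 = (27 − 8) − 18 = 1, and ∂_2 has invariant factor 2 > 1, so H_1 ≅ Z ⊕ Z/2Z.
  H_2: rank ker ∂_2 − rank ∂_3 = (18 − 18) − 0 = 0, and there is no ∂_3, so H_2 ≅ 0.

As a check, the Euler characteristic is 9 − 27 + 18 = 0, which agrees with 1 − 1 + 0 = 0.

H_0 = Z,  H_1 = Z ⊕ Z/2Z,  H_2 = 0.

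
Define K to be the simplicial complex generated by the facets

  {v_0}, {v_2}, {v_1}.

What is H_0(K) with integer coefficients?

Take the total order v_0 < v_1 < v_2 on the vertex set. Then K (dimension 0) consists of the simplices:

  0-simplices (3): [v_0], [v_1], [v_2]

Hence C_0 ≅ Z^3.

Reading off H_k = ker ∂_k / im ∂_{k+1}:

  H_0: rank C_0 − rank ∂_1 = 3 − 0 = 3, and there is no ∂_1, so H_0 = Z^3.

H_0 = Z^3.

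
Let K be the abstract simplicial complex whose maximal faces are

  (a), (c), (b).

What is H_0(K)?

H_0 ≅ Z^3.

Take the total order a < b < c on the vertex set. Then K (dimension 0) consists of the simplices:

  0-simplices (3): a, b, c

so the chain groups are C_0 ≅ Z^3.

From H_k ≅ ker(∂_k) / im(∂_{k+1}) we obtain:

  H_0: rank C_0 − rank ∂_1 = 3 − 0 = 3, and there is no ∂_1, so H_0 = Z^3.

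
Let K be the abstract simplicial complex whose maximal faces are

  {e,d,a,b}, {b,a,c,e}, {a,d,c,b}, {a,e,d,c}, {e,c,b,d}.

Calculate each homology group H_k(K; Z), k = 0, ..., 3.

K has 5 vertices, 10 edges, 10 triangles, 5 3-simplices.
rank ∂_0 = 0, rank ∂_1 = 4 ⇒ b_0 = 5 − 0 − 4 = 1; all invariant factors of ∂_1 are 1 so no torsion. So H_0 = Z.
rank ∂_1 = 4, rank ∂_2 = 6 ⇒ b_1 = 10 − 4 − 6 = 0; all invariant factors of ∂_2 are 1 so no torsion. So H_1 = 0.
rank ∂_2 = 6, rank ∂_3 = 4 ⇒ b_2 = 10 − 6 − 4 = 0; all invariant factors of ∂_3 are 1 so no torsion. So H_2 = 0.
rank ∂_3 = 4, rank ∂_4 = 0 ⇒ b_3 = 5 − 4 − 0 = 1. So H_3 = Z.

H_0 = Z,  H_1 = 0,  H_2 = 0,  H_3 = Z.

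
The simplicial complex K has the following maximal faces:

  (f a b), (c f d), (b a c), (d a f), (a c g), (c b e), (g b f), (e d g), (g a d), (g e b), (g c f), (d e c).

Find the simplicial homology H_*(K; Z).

Fix the vertex order a < b < c < d < e < f < g and write every simplex with vertices in increasing order. Then dim K = 2 and the simplices of K are:

  0-simplices (7): a, b, c, d, e, f, g
  1-simplices (18): ab, ac, ad, af, ag, bc, be, bf, bg, cd, ce, cf, cg, de, df, dg, eg, fg
  2-simplices (12): abc, abf, acg, adf, adg, bce, beg, bfg, cde, cdf, cfg, deg

so the chain groups are C_0 ≅ Z^7, C_1 ≅ Z^18, C_2 ≅ Z^12.

Boundary ∂_1: C_1 → C_0 sends each edge [p,q] (with p < q) to q − p. For instance
  ∂de = e − d.
As a 7×18 matrix over Z this has rank 6, with invariant factors (1,1,1,1,1,1).

∂_2: C_2 → C_1 maps a triangle to the signed sum of its edges. For instance
  ∂adf = df − af + ad,
  ∂adg = dg − ag + ad.
The resulting 18×12 matrix has rank 12, and its Smith normal form has invariant factors (1,1,1,1,1,1,1,1,1,1,1,2).

Computing H_k = (kernel of ∂_k) / (image of ∂_{k+1}):

  H_0: rank C_0 − rank ∂_1 = 7 − 6 = 1, and the invariant factors of ∂_1 are all 1, so H_0 = Z.
  H_1: rank ker ∂_1 − rank ∂_2 = (18 − 6) − 12 = 0, and ∂_2 has invariant factor 2 > 1, so H_1 = Z/2.
  H_2: rank ker ∂_2 − rank ∂_3 = (12 − 12) − 0 = 0, and there is no ∂_3, so H_2 = 0.

H_0 = Z,  H_1 = Z/2,  H_2 = 0.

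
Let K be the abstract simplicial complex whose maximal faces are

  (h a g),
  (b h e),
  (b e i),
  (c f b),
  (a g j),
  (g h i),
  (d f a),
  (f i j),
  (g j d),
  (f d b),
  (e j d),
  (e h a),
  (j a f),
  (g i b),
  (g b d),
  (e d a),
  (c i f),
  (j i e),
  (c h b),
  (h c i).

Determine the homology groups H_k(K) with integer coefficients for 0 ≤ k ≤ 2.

H_0 ≅ Z,  H_1 ≅ Z ⊕ Z/2,  H_2 = 0.

K has 10 vertices, 30 edges, 20 triangles.
rank ∂_0 = 0, rank ∂_1 = 9 ⇒ b_0 = 10 − 0 − 9 = 1; all invariant factors of ∂_1 are 1 so no torsion. So H_0 = Z.
rank ∂_1 = 9, rank ∂_2 = 20 ⇒ b_1 = 30 − 9 − 20 = 1; ∂_2 has invariant factor(s) [2] giving torsion. So H_1 = Z ⊕ Z/2.
rank ∂_2 = 20, rank ∂_3 = 0 ⇒ b_2 = 20 − 20 − 0 = 0. So H_2 = 0.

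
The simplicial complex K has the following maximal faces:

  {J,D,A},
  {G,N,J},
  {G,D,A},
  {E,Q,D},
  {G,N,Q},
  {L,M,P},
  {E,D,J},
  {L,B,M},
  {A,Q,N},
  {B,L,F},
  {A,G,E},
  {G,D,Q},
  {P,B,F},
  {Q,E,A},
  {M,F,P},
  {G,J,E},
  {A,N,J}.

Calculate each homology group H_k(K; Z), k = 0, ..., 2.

H_0 ≅ Z^2,  H_1 ≅ Z ⊕ Z_2,  H_2 = 0.

K has 12 vertices, 28 edges, 17 triangles.
rank ∂_0 = 0, rank ∂_1 = 10 ⇒ b_0 = 12 − 0 − 10 = 2; all invariant factors of ∂_1 are 1 so no torsion. So H_0 ≅ Z^2.
rank ∂_1 = 10, rank ∂_2 = 17 ⇒ b_1 = 28 − 10 − 17 = 1; ∂_2 has invariant factor(s) [2] giving torsion. So H_1 ≅ Z ⊕ Z_2.
rank ∂_2 = 17, rank ∂_3 = 0 ⇒ b_2 = 17 − 17 − 0 = 0. So H_2 ≅ 0.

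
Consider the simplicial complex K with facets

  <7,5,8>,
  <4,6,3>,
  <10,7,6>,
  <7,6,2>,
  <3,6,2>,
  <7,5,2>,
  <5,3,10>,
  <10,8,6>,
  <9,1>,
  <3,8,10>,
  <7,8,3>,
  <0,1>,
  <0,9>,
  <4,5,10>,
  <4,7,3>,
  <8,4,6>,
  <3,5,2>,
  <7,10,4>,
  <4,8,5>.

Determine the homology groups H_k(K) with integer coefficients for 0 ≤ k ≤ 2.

K has 11 vertices, 27 edges, 16 triangles.
rank ∂_0 = 0, rank ∂_1 = 9 ⇒ b_0 = 11 − 0 − 9 = 2; all invariant factors of ∂_1 are 1 so no torsion. So H_0 = Z^2.
rank ∂_1 = 9, rank ∂_2 = 15 ⇒ b_1 = 27 − 9 − 15 = 3; all invariant factors of ∂_2 are 1 so no torsion. So H_1 = Z^3.
rank ∂_2 = 15, rank ∂_3 = 0 ⇒ b_2 = 16 − 15 − 0 = 1. So H_2 = Z.

H_0 ≅ Z^2,  H_1 ≅ Z^3,  H_2 ≅ Z.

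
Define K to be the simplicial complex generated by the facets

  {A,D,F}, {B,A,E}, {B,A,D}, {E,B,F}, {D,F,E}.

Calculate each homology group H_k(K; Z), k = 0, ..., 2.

H_0 ≅ Z,  H_1 ≅ Z,  H_2 = 0.

Order the vertices as A < B < D < E < F. Listing each simplex with vertices in this order, K has dimension 2 with simplices:

  0-simplices (5): A, B, D, E, F
  1-simplices (10): AB, AD, AE, AF, BD, BE, BF, DE, DF, EF
  2-simplices (5): ABD, ABE, ADF, BEF, DEF

so the chain groups are C_0 ≅ Z^5, C_1 ≅ Z^10, C_2 ≅ Z^5.

∂_1: C_1 → C_0 is given by ∂[p,q] = [q] − [p]. For instance
  ∂AB = B − A.
This gives a 5×10 integer matrix of rank 4; reducing to Smith normal form yields diagonal entries (1,1,1,1).

Boundary ∂_2: C_2 → C_1 sends each 2-simplex [p,q,r] to [q,r] − [p,r] + [p,q]. For instance
  ∂ADF = DF − AF + AD,
  ∂ABD = BD − AD + AB.
As a 10×5 matrix over Z this has rank 5, with invariant factors (1,1,1,1,1).

From H_k ≅ ker(∂_k) / im(∂_{k+1}) we obtain:

  H_0: rank C_0 − rank ∂_1 = 5 − 4 = 1, and the invariant factors of ∂_1 are all 1, so H_0 ≅ Z.
  H_1: rank ker ∂_1 − rank ∂_2 = (10 − 4) − 5 = 1, and the invariant factors of ∂_2 are all 1, so H_1 ≅ Z.
  H_2: rank ker ∂_2 − rank ∂_3 = (5 − 5) − 0 = 0, and there is no ∂_3, so H_2 ≅ 0.

(K is a triangulation of the Möbius band.)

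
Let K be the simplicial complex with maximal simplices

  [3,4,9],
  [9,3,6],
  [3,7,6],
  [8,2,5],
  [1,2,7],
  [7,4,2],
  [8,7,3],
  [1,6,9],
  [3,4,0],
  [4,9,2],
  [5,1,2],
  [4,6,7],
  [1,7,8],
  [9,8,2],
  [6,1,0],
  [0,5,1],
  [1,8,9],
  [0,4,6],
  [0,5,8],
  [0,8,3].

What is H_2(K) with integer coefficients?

K has 10 vertices, 30 edges, 20 triangles.
rank ∂_2 = 20, rank ∂_3 = 0 ⇒ b_2 = 20 − 20 − 0 = 0. So H_2 ≅ 0.

H_2 ≅ 0.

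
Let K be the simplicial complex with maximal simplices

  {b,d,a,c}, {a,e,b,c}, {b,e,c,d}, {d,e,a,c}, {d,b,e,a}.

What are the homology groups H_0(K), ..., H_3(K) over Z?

H_0 ≅ Z,  H_1 = 0,  H_2 = 0,  H_3 ≅ Z.

Order the vertices as a < b < c < d < e. Listing each simplex with vertices in this order, K has dimension 3 with simplices:

  0-simplices (5): a, b, c, d, e
  1-simplices (10): ab, ac, ad, ae, bc, bd, be, cd, ce, de
  2-simplices (10): abc, abd, abe, acd, ace, ade, bcd, bce, bde, cde
  3-simplices (5): abcd, abce, abde, acde, bcde

so the chain groups are C_0 ≅ Z^5, C_1 ≅ Z^10, C_2 ≅ Z^10, C_3 ≅ Z^5.

∂_1: C_1 → C_0 is given by ∂[p,q] = [q] − [p].
This gives a 5×10 integer matrix of rank 4; reducing to Smith normal form yields diagonal entries (1,1,1,1).

∂_2: C_2 → C_1 acts by ∂[p,q,r] = [q,r] − [p,r] + [p,q]. For instance
  ∂abd = bd − ad + ab,
  ∂abe = be − ae + ab.
This gives a 10×10 integer matrix of rank 6; reducing to Smith normal form yields diagonal entries (1,1,1,1,1,1).

Boundary ∂_3: C_3 → C_2 sends each 3-simplex σ to the alternating sum Σ_i (−1)^i (σ with its i-th vertex removed). For instance
  ∂bcde = cde − bde + bce − bcd,
  ∂abde = bde − ade + abe − abd.
As a 10×5 matrix over Z this has rank 4, with invariant factors (1,1,1,1).

Reading off H_k = ker ∂_k / im ∂_{k+1}:

  H_0: rank C_0 − rank ∂_1 = 5 − 4 = 1, and the invariant factors of ∂_1 are all 1, so H_0 ≅ Z.
  H_1: rank ker ∂_1 − rank ∂_2 = (10 − 4) − 6 = 0, and the invariant factors of ∂_2 are all 1, so H_1 ≅ 0.
  H_2: rank ker ∂_2 − rank ∂_3 = (10 − 6) − 4 = 0, and the invariant factors of ∂_3 are all 1, so H_2 ≅ 0.
  H_3: rank ker ∂_3 − rank ∂_4 = (5 − 4) − 0 = 1, and there is no ∂_4, so H_3 ≅ Z.

As a check, the Euler characteristic is 5 − 10 + 10 − 5 = 0, which agrees with 1 − 0 + 0 − 1 = 0.
(K is a triangulation of the 3-sphere S^3.)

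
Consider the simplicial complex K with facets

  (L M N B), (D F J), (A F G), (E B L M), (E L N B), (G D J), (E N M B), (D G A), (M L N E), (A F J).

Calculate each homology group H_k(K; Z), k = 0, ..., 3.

Order the vertices as A < B < D < E < F < G < J < L < M < N. Listing each simplex with vertices in this order, K has dimension 3 with simplices:

  0-simplices (10): A, B, D, E, F, G, J, L, M, N
  1-simplices (20): AD, AF, AG, AJ, BE, BL, BM, BN, DF, DG, DJ, EL, EM, EN, FG, FJ, GJ, LM, LN, MN
  2-simplices (15): ADG, AFG, AFJ, BEL, BEM, BEN, BLM, BLN, BMN, DFJ, DGJ, ELM, ELN, EMN, LMN
  3-simplices (5): BELM, BELN, BEMN, BLMN, ELMN

Hence C_0 ≅ Z^10, C_1 ≅ Z^20, C_2 ≅ Z^15, C_3 ≅ Z^5.

Boundary ∂_1: C_1 → C_0 sends each edge [p,q] (with p < q) to q − p. For instance
  ∂BE = E − B.
As a 10×20 matrix over Z this has rank 8, with invariant factors (1,1,1,1,1,1,1,1).

The boundary map ∂_2: C_2 → C_1 sends each 2-simplex [p,q,r] to [q,r] − [p,r] + [p,q]. For instance
  ∂BEL = EL − BL + BE,
  ∂DGJ = GJ − DJ + DG.
As a 20×15 matrix over Z this has rank 11, with invariant factors (1,1,1,1,1,1,1,1,1,1,1).

The boundary map ∂_3: C_3 → C_2 sends each 3-simplex σ to the alternating sum Σ_i (−1)^i (σ with its i-th vertex removed). For instance
  ∂BLMN = LMN − BMN + BLN − BLM,
  ∂ELMN = LMN − EMN + ELN − ELM.
This gives a 15×5 integer matrix of rank 4; reducing to Smith normal form yields diagonal entries (1,1,1,1).

Now H_k = ker ∂_k / im ∂_{k+1}, so:

  H_0: rank C_0 − rank ∂_1 = 10 − 8 = 2, and the invariant factors of ∂_1 are all 1, so H_0 = Z^2.
  H_1: rank ker ∂_1 − rank ∂_2 = (20 − 8) − 11 = 1, and the invariant factors of ∂_2 are all 1, so H_1 = Z.
  H_2: rank ker ∂_2 − rank ∂_3 = (15 − 11) − 4 = 0, and the invariant factors of ∂_3 are all 1, so H_2 = 0.
  H_3: rank ker ∂_3 − rank ∂_4 = (5 − 4) − 0 = 1, and there is no ∂_4, so H_3 = Z.

H_0 = Z^2,  H_1 = Z,  H_2 = 0,  H_3 = Z.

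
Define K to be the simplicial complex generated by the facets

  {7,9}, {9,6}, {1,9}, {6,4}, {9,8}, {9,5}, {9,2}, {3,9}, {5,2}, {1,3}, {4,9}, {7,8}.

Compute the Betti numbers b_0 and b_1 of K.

b_0 = 1, b_1 = 4.

We work with the vertex ordering 1 < 2 < 3 < 4 < 5 < 6 < 7 < 8 < 9. The simplices of K, each written with vertices in increasing order, are:

  0-simplices (9): [1], [2], [3], [4], [5], [6], [7], [8], [9]
  1-simplices (12): [1,3], [1,9], [2,5], [2,9], [3,9], [4,6], [4,9], [5,9], [6,9], [7,8], [7,9], [8,9]

giving chain groups C_0 ≅ Z^9, C_1 ≅ Z^12.

Boundary ∂_1: C_1 → C_0 sends each edge [p,q] (with p < q) to q − p. For instance
  ∂[8,9] = [9] − [8].
This gives a 9×12 integer matrix of rank 8; reducing to Smith normal form yields diagonal entries (1,1,1,1,1,1,1,1).

From H_k ≅ ker(∂_k) / im(∂_{k+1}) we obtain:

  H_0: rank C_0 − rank ∂_1 = 9 − 8 = 1, and the invariant factors of ∂_1 are all 1, so H_0 = Z.
  H_1: rank ker ∂_1 − rank ∂_2 = (12 − 8) − 0 = 4, and there is no ∂_2, so H_1 = Z^4.

Hence the Betti numbers are b_0 = 1, b_1 = 4.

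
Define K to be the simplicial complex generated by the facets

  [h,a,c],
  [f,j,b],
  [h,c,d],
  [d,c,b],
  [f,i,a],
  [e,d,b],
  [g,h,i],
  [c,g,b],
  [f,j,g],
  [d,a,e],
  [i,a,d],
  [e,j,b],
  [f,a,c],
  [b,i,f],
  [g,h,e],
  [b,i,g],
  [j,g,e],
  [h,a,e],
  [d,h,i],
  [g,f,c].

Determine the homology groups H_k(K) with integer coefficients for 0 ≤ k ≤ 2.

H_0 ≅ Z,  H_1 ≅ Z ⊕ Z/2Z,  H_2 = 0.

Order the vertices as a < b < c < d < e < f < g < h < i < j. Listing each simplex with vertices in this order, K has dimension 2 with simplices:

  0-simplices (10): a, b, c, d, e, f, g, h, i, j
  1-simplices (30): ac, ad, ae, af, ah, ai, bc, bd, be, bf, bg, bi, bj, cd, cf, cg, ch, de, dh, di, eg, eh, ej, fg, fi, fj, gh, gi, gj, hi
  2-simplices (20): acf, ach, ade, adi, aeh, afi, bcd, bcg, bde, bej, bfi, bfj, bgi, cdh, cfg, dhi, egh, egj, fgj, ghi

so the chain groups are C_0 ≅ Z^10, C_1 ≅ Z^30, C_2 ≅ Z^20.

The boundary map ∂_1: C_1 → C_0 maps an edge to its endpoints' difference, ∂[p,q] = q − p.
This gives a 10×30 integer matrix of rank 9; reducing to Smith normal form yields diagonal entries (1,1,1,1,1,1,1,1,1).

Boundary ∂_2: C_2 → C_1 sends each 2-simplex [p,q,r] to [q,r] − [p,r] + [p,q]. For instance
  ∂ade = de − ae + ad,
  ∂ghi = hi − gi + gh.
This gives a 30×20 integer matrix of rank 20; reducing to Smith normal form yields diagonal entries (1,1,1,1,1,1,1,1,1,1,1,1,1,1,1,1,1,1,1,2).

Now H_k = ker ∂_k / im ∂_{k+1}, so:

  H_0: rank C_0 − rank ∂_1 = 10 − 9 = 1, and the invariant factors of ∂_1 are all 1, so H_0 ≅ Z.
  H_1: rank ker ∂_1 − rank ∂_2 = (30 − 9) − 20 = 1, and ∂_2 has invariant factor 2 > 1, so H_1 ≅ Z ⊕ Z/2Z.
  H_2: rank ker ∂_2 − rank ∂_3 = (20 − 20) − 0 = 0, and there is no ∂_3, so H_2 ≅ 0.

As a check, the Euler characteristic is 10 − 30 + 20 = 0, which agrees with 1 − 1 + 0 = 0.
(K is a triangulation of the Klein bottle.)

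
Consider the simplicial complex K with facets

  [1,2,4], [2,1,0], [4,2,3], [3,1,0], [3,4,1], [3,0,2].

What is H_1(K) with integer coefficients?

Take the total order 0 < 1 < 2 < 3 < 4 on the vertex set. Then K (dimension 2) consists of the simplices:

  0-simplices (5): [0], [1], [2], [3], [4]
  1-simplices (9): [0,1], [0,2], [0,3], [1,2], [1,3], [1,4], [2,3], [2,4], [3,4]
  2-simplices (6): [0,1,2], [0,1,3], [0,2,3], [1,2,4], [1,3,4], [2,3,4]

Hence C_0 ≅ Z^5, C_1 ≅ Z^9, C_2 ≅ Z^6.

Boundary ∂_1: C_1 → C_0 maps an edge to its endpoints' difference, ∂[p,q] = q − p. For instance
  ∂[0,1] = [1] − [0].
The 5×9 boundary matrix has rank 4 and Smith normal form diag(1,1,1,1).

Boundary ∂_2: C_2 → C_1 maps a triangle to the signed sum of its edges. For instance
  ∂[0,1,2] = [1,2] − [0,2] + [0,1],
  ∂[1,3,4] = [3,4] − [1,4] + [1,3].
The resulting 9×6 matrix has rank 5, and its Smith normal form has invariant factors (1,1,1,1,1).

From H_k ≅ ker(∂_k) / im(∂_{k+1}) we obtain:

  H_1: rank ker ∂_1 − rank ∂_2 = (9 − 4) − 5 = 0, and the invariant factors of ∂_2 are all 1, so H_1 = 0.

(K is a triangulation of the 2-sphere S^2.)

H_1 ≅ 0.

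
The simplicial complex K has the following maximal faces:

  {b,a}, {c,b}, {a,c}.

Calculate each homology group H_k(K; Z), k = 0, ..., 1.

H_0 = Z,  H_1 = Z.

Order the vertices as a < b < c. Listing each simplex with vertices in this order, K has dimension 1 with simplices:

  0-simplices (3): a, b, c
  1-simplices (3): ab, ac, bc

Hence C_0 ≅ Z^3, C_1 ≅ Z^3.

Boundary ∂_1: C_1 → C_0 maps an edge to its endpoints' difference, ∂[p,q] = q − p.
As a 3×3 matrix over Z this has rank 2, with invariant factors (1,1).

Computing H_k = (kernel of ∂_k) / (image of ∂_{k+1}):

  H_0: rank C_0 − rank ∂_1 = 3 − 2 = 1, and the invariant factors of ∂_1 are all 1, so H_0 ≅ Z.
  H_1: rank ker ∂_1 − rank ∂_2 = (3 − 2) − 0 = 1, and there is no ∂_2, so H_1 ≅ Z.

As a check, the Euler characteristic is 3 − 3 = 0, which agrees with 1 − 1 = 0.
(K is a triangulation of the circle S^1.)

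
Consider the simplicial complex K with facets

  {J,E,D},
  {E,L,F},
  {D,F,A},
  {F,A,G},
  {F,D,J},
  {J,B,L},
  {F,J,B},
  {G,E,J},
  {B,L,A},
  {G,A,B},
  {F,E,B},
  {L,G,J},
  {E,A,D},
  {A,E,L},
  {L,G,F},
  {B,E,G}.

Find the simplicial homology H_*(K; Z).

H_0 ≅ Z,  H_1 ≅ Z^2,  H_2 ≅ Z.

Fix the vertex order A < B < D < E < F < G < J < L and write every simplex with vertices in increasing order. Then dim K = 2 and the simplices of K are:

  0-simplices (8): A, B, D, E, F, G, J, L
  1-simplices (24): AB, AD, AE, AF, AG, AL, BE, BF, BG, BJ, BL, DE, DF, DJ, EF, EG, EJ, EL, FG, FJ, FL, GJ, GL, JL
  2-simplices (16): ABG, ABL, ADE, ADF, AEL, AFG, BEF, BEG, BFJ, BJL, DEJ, DFJ, EFL, EGJ, FGL, GJL

so the chain groups are C_0 ≅ Z^8, C_1 ≅ Z^24, C_2 ≅ Z^16.

∂_1: C_1 → C_0 sends each edge [p,q] (with p < q) to q − p. For instance
  ∂AD = D − A.
This gives a 8×24 integer matrix of rank 7; reducing to Smith normal form yields diagonal entries (1,1,1,1,1,1,1).

∂_2: C_2 → C_1 sends each 2-simplex [p,q,r] to [q,r] − [p,r] + [p,q]. For instance
  ∂ABG = BG − AG + AB,
  ∂DFJ = FJ − DJ + DF.
As a 24×16 matrix over Z this has rank 15, with invariant factors (1,1,1,1,1,1,1,1,1,1,1,1,1,1,1).

Computing H_k = (kernel of ∂_k) / (image of ∂_{k+1}):

  H_0: rank C_0 − rank ∂_1 = 8 − 7 = 1, and the invariant factors of ∂_1 are all 1, so H_0 = Z.
  H_1: rank ker ∂_1 − rank ∂_2 = (24 − 7) − 15 = 2, and the invariant factors of ∂_2 are all 1, so H_1 = Z^2.
  H_2: rank ker ∂_2 − rank ∂_3 = (16 − 15) − 0 = 1, and there is no ∂_3, so H_2 = Z.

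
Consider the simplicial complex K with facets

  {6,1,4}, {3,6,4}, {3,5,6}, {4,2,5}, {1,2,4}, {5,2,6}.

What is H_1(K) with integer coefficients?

H_1 ≅ Z.

Order the vertices as 1 < 2 < 3 < 4 < 5 < 6. Listing each simplex with vertices in this order, K has dimension 2 with simplices:

  0-simplices (6): [1], [2], [3], [4], [5], [6]
  1-simplices (12): [1,2], [1,4], [1,6], [2,4], [2,5], [2,6], [3,4], [3,5], [3,6], [4,5], [4,6], [5,6]
  2-simplices (6): [1,2,4], [1,4,6], [2,4,5], [2,5,6], [3,4,6], [3,5,6]

giving chain groups C_0 ≅ Z^6, C_1 ≅ Z^12, C_2 ≅ Z^6.

The boundary map ∂_1: C_1 → C_0 is given by ∂[p,q] = [q] − [p]. For instance
  ∂[1,2] = [2] − [1].
The 6×12 boundary matrix has rank 5 and Smith normal form diag(1,1,1,1,1).

The boundary map ∂_2: C_2 → C_1 acts by ∂[p,q,r] = [q,r] − [p,r] + [p,q]. For instance
  ∂[2,5,6] = [5,6] − [2,6] + [2,5],
  ∂[2,4,5] = [4,5] − [2,5] + [2,4].
This gives a 12×6 integer matrix of rank 6; reducing to Smith normal form yields diagonal entries (1,1,1,1,1,1).

Now H_k = ker ∂_k / im ∂_{k+1}, so:

  H_1: rank ker ∂_1 − rank ∂_2 = (12 − 5) − 6 = 1, and the invariant factors of ∂_2 are all 1, so H_1 ≅ Z.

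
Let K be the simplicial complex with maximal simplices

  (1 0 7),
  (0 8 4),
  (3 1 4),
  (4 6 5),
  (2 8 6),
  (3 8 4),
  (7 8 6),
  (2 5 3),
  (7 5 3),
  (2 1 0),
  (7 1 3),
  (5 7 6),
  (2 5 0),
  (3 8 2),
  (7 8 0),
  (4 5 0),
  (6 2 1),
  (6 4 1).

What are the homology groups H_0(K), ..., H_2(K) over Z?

H_0 = Z,  H_1 = Z^2,  H_2 = Z.

Order the vertices as 0 < 1 < 2 < 3 < 4 < 5 < 6 < 7 < 8. Listing each simplex with vertices in this order, K has dimension 2 with simplices:

  0-simplices (9): [0], [1], [2], [3], [4], [5], [6], [7], [8]
  1-simplices (27): (27 of them)
  2-simplices (18): [0,1,2], [0,1,7], [0,2,5], [0,4,5], [0,4,8], [0,7,8], [1,2,6], [1,3,4], [1,3,7], [1,4,6], [2,3,5], [2,3,8], [2,6,8], [3,4,8], [3,5,7], [4,5,6], [5,6,7], [6,7,8]

Hence C_0 ≅ Z^9, C_1 ≅ Z^27, C_2 ≅ Z^18.

∂_1: C_1 → C_0 maps an edge to its endpoints' difference, ∂[p,q] = q − p. For instance
  ∂[3,7] = [7] − [3].
As a 9×27 matrix over Z this has rank 8, with invariant factors (1,1,1,1,1,1,1,1).

∂_2: C_2 → C_1 maps a triangle to the signed sum of its edges. For instance
  ∂[0,4,5] = [4,5] − [0,5] + [0,4],
  ∂[3,5,7] = [5,7] − [3,7] + [3,5].
This gives a 27×18 integer matrix of rank 17; reducing to Smith normal form yields diagonal entries (1,1,1,1,1,1,1,1,1,1,1,1,1,1,1,1,1).

From H_k ≅ ker(∂_k) / im(∂_{k+1}) we obtain:

  H_0: rank C_0 − rank ∂_1 = 9 − 8 = 1, and the invariant factors of ∂_1 are all 1, so H_0 = Z.
  H_1: rank ker ∂_1 − rank ∂_2 = (27 − 8) − 17 = 2, and the invariant factors of ∂_2 are all 1, so H_1 = Z^2.
  H_2: rank ker ∂_2 − rank ∂_3 = (18 − 17) − 0 = 1, and there is no ∂_3, so H_2 = Z.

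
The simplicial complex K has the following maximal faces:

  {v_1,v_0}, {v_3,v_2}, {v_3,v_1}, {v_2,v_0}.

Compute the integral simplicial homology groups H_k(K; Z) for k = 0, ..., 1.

H_0 ≅ Z,  H_1 ≅ Z.

Order the vertices as v_0 < v_1 < v_2 < v_3. Listing each simplex with vertices in this order, K has dimension 1 with simplices:

  0-simplices (4): [v_0], [v_1], [v_2], [v_3]
  1-simplices (4): [v_0,v_1], [v_0,v_2], [v_1,v_3], [v_2,v_3]

so the chain groups are C_0 ≅ Z^4, C_1 ≅ Z^4.

The boundary map ∂_1: C_1 → C_0 sends each edge [p,q] (with p < q) to q − p.
The 4×4 boundary matrix has rank 3 and Smith normal form diag(1,1,1).

Reading off H_k = ker ∂_k / im ∂_{k+1}:

  H_0: rank C_0 − rank ∂_1 = 4 − 3 = 1, and the invariant factors of ∂_1 are all 1, so H_0 = Z.
  H_1: rank ker ∂_1 − rank ∂_2 = (4 − 3) − 0 = 1, and there is no ∂_2, so H_1 = Z.

As a check, the Euler characteristic is 4 − 4 = 0, which agrees with 1 − 1 = 0.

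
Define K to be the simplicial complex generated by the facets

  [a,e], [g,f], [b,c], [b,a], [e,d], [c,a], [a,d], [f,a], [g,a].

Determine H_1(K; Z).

K has 7 vertices, 9 edges.
rank ∂_1 = 6, rank ∂_2 = 0 ⇒ b_1 = 9 − 6 − 0 = 3. So H_1 = Z^3.

H_1 = Z^3.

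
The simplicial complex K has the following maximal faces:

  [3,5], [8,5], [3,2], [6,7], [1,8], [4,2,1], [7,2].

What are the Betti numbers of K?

We work with the vertex ordering 1 < 2 < 3 < 4 < 5 < 6 < 7 < 8. The simplices of K, each written with vertices in increasing order, are:

  0-simplices (8): [1], [2], [3], [4], [5], [6], [7], [8]
  1-simplices (9): [1,2], [1,4], [1,8], [2,3], [2,4], [2,7], [3,5], [5,8], [6,7]
  2-simplices (1): [1,2,4]

so the chain groups are C_0 ≅ Z^8, C_1 ≅ Z^9, C_2 ≅ Z^1.

The boundary map ∂_1: C_1 → C_0 sends each edge [p,q] (with p < q) to q − p.
The resulting 8×9 matrix has rank 7, and its Smith normal form has invariant factors (1,1,1,1,1,1,1).

Boundary ∂_2: C_2 → C_1 sends each 2-simplex [p,q,r] to [q,r] − [p,r] + [p,q]. For instance
  ∂[1,2,4] = [2,4] − [1,4] + [1,2].
This gives a 9×1 integer matrix of rank 1; reducing to Smith normal form yields diagonal entries (1).

Computing H_k = (kernel of ∂_k) / (image of ∂_{k+1}):

  H_0: rank C_0 − rank ∂_1 = 8 − 7 = 1, and the invariant factors of ∂_1 are all 1, so H_0 = Z.
  H_1: rank ker ∂_1 − rank ∂_2 = (9 − 7) − 1 = 1, and the invariant factors of ∂_2 are all 1, so H_1 = Z.
  H_2: rank ker ∂_2 − rank ∂_3 = (1 − 1) − 0 = 0, and there is no ∂_3, so H_2 = 0.

Hence the Betti numbers are b_0 = 1, b_1 = 1, b_2 = 0.

b_0 = 1, b_1 = 1, b_2 = 0.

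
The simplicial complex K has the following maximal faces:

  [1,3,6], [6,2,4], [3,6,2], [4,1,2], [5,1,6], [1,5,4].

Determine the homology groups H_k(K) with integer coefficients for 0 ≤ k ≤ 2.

We work with the vertex ordering 1 < 2 < 3 < 4 < 5 < 6. The simplices of K, each written with vertices in increasing order, are:

  0-simplices (6): [1], [2], [3], [4], [5], [6]
  1-simplices (12): [1,2], [1,3], [1,4], [1,5], [1,6], [2,3], [2,4], [2,6], [3,6], [4,5], [4,6], [5,6]
  2-simplices (6): [1,2,4], [1,3,6], [1,4,5], [1,5,6], [2,3,6], [2,4,6]

so the chain groups are C_0 ≅ Z^6, C_1 ≅ Z^12, C_2 ≅ Z^6.

∂_1: C_1 → C_0 maps an edge to its endpoints' difference, ∂[p,q] = q − p.
The resulting 6×12 matrix has rank 5, and its Smith normal form has invariant factors (1,1,1,1,1).

Boundary ∂_2: C_2 → C_1 sends each 2-simplex [p,q,r] to [q,r] − [p,r] + [p,q]. For instance
  ∂[1,5,6] = [5,6] − [1,6] + [1,5],
  ∂[2,4,6] = [4,6] − [2,6] + [2,4].
As a 12×6 matrix over Z this has rank 6, with invariant factors (1,1,1,1,1,1).

Reading off H_k = ker ∂_k / im ∂_{k+1}:

  H_0: rank C_0 − rank ∂_1 = 6 − 5 = 1, and the invariant factors of ∂_1 are all 1, so H_0 ≅ Z.
  H_1: rank ker ∂_1 − rank ∂_2 = (12 − 5) − 6 = 1, and the invariant factors of ∂_2 are all 1, so H_1 ≅ Z.
  H_2: rank ker ∂_2 − rank ∂_3 = (6 − 6) − 0 = 0, and there is no ∂_3, so H_2 ≅ 0.

H_0 ≅ Z,  H_1 ≅ Z,  H_2 = 0.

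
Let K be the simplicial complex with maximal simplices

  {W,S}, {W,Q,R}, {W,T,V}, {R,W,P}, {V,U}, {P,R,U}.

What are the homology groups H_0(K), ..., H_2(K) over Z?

Order the vertices as P < Q < R < S < T < U < V < W. Listing each simplex with vertices in this order, K has dimension 2 with simplices:

  0-simplices (8): P, Q, R, S, T, U, V, W
  1-simplices (12): PR, PU, PW, QR, QW, RU, RW, SW, TV, TW, UV, VW
  2-simplices (4): PRU, PRW, QRW, TVW

Hence C_0 ≅ Z^8, C_1 ≅ Z^12, C_2 ≅ Z^4.

Boundary ∂_1: C_1 → C_0 sends each edge [p,q] (with p < q) to q − p.
The resulting 8×12 matrix has rank 7, and its Smith normal form has invariant factors (1,1,1,1,1,1,1).

The boundary map ∂_2: C_2 → C_1 maps a triangle to the signed sum of its edges. For instance
  ∂PRU = RU − PU + PR,
  ∂PRW = RW − PW + PR.
The 12×4 boundary matrix has rank 4 and Smith normal form diag(1,1,1,1).

From H_k ≅ ker(∂_k) / im(∂_{k+1}) we obtain:

  H_0: rank C_0 − rank ∂_1 = 8 − 7 = 1, and the invariant factors of ∂_1 are all 1, so H_0 ≅ Z.
  H_1: rank ker ∂_1 − rank ∂_2 = (12 − 7) − 4 = 1, and the invariant factors of ∂_2 are all 1, so H_1 ≅ Z.
  H_2: rank ker ∂_2 − rank ∂_3 = (4 − 4) − 0 = 0, and there is no ∂_3, so H_2 ≅ 0.

As a check, the Euler characteristic is 8 − 12 + 4 = 0, which agrees with 1 − 1 + 0 = 0.

H_0 ≅ Z,  H_1 ≅ Z,  H_2 = 0.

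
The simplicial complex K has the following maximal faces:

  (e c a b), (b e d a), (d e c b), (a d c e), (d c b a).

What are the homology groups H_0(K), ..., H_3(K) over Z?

H_0 = Z,  H_1 = 0,  H_2 = 0,  H_3 = Z.

K has 5 vertices, 10 edges, 10 triangles, 5 3-simplices.
rank ∂_0 = 0, rank ∂_1 = 4 ⇒ b_0 = 5 − 0 − 4 = 1; all invariant factors of ∂_1 are 1 so no torsion. So H_0 ≅ Z.
rank ∂_1 = 4, rank ∂_2 = 6 ⇒ b_1 = 10 − 4 − 6 = 0; all invariant factors of ∂_2 are 1 so no torsion. So H_1 ≅ 0.
rank ∂_2 = 6, rank ∂_3 = 4 ⇒ b_2 = 10 − 6 − 4 = 0; all invariant factors of ∂_3 are 1 so no torsion. So H_2 ≅ 0.
rank ∂_3 = 4, rank ∂_4 = 0 ⇒ b_3 = 5 − 4 − 0 = 1. So H_3 ≅ Z.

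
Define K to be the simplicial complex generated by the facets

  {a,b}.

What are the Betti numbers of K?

b_0 = 1, b_1 = 0.

Order the vertices as a < b. Listing each simplex with vertices in this order, K has dimension 1 with simplices:

  0-simplices (2): a, b
  1-simplices (1): ab

Hence C_0 ≅ Z^2, C_1 ≅ Z^1.

Boundary ∂_1: C_1 → C_0 maps an edge to its endpoints' difference, ∂[p,q] = q − p.
The 2×1 boundary matrix has rank 1 and Smith normal form diag(1).

Computing H_k = (kernel of ∂_k) / (image of ∂_{k+1}):

  H_0: rank C_0 − rank ∂_1 = 2 − 1 = 1, and the invariant factors of ∂_1 are all 1, so H_0 ≅ Z.
  H_1: rank ker ∂_1 − rank ∂_2 = (1 − 1) − 0 = 0, and there is no ∂_2, so H_1 ≅ 0.

(K is a triangulation of the 1-simplex.)

Hence the Betti numbers are b_0 = 1, b_1 = 0.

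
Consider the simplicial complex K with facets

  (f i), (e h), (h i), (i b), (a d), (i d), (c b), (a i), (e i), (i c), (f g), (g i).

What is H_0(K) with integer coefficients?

H_0 ≅ Z.

K has 9 vertices, 12 edges.
rank ∂_0 = 0, rank ∂_1 = 8 ⇒ b_0 = 9 − 0 − 8 = 1; all invariant factors of ∂_1 are 1 so no torsion. So H_0 ≅ Z.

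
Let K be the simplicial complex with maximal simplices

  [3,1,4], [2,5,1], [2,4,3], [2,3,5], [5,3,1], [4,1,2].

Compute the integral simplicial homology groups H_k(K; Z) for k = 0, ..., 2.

Order the vertices as 1 < 2 < 3 < 4 < 5. Listing each simplex with vertices in this order, K has dimension 2 with simplices:

  0-simplices (5): [1], [2], [3], [4], [5]
  1-simplices (9): [1,2], [1,3], [1,4], [1,5], [2,3], [2,4], [2,5], [3,4], [3,5]
  2-simplices (6): [1,2,4], [1,2,5], [1,3,4], [1,3,5], [2,3,4], [2,3,5]

Hence C_0 ≅ Z^5, C_1 ≅ Z^9, C_2 ≅ Z^6.

Boundary ∂_1: C_1 → C_0 maps an edge to its endpoints' difference, ∂[p,q] = q − p.
The 5×9 boundary matrix has rank 4 and Smith normal form diag(1,1,1,1).

The boundary map ∂_2: C_2 → C_1 maps a triangle to the signed sum of its edges. For instance
  ∂[2,3,4] = [3,4] − [2,4] + [2,3],
  ∂[1,3,4] = [3,4] − [1,4] + [1,3].
The resulting 9×6 matrix has rank 5, and its Smith normal form has invariant factors (1,1,1,1,1).

From H_k ≅ ker(∂_k) / im(∂_{k+1}) we obtain:

  H_0: rank C_0 − rank ∂_1 = 5 − 4 = 1, and the invariant factors of ∂_1 are all 1, so H_0 = Z.
  H_1: rank ker ∂_1 − rank ∂_2 = (9 − 4) − 5 = 0, and the invariant factors of ∂_2 are all 1, so H_1 = 0.
  H_2: rank ker ∂_2 − rank ∂_3 = (6 − 5) − 0 = 1, and there is no ∂_3, so H_2 = Z.

As a check, the Euler characteristic is 5 − 9 + 6 = 2, which agrees with 1 − 0 + 1 = 2.

H_0 = Z,  H_1 = 0,  H_2 = Z.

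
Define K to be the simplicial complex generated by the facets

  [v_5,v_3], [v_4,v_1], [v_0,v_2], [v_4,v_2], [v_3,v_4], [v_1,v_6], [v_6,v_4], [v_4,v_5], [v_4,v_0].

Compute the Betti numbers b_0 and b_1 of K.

We work with the vertex ordering v_0 < v_1 < v_2 < v_3 < v_4 < v_5 < v_6. The simplices of K, each written with vertices in increasing order, are:

  0-simplices (7): [v_0], [v_1], [v_2], [v_3], [v_4], [v_5], [v_6]
  1-simplices (9): [v_0,v_2], [v_0,v_4], [v_1,v_4], [v_1,v_6], [v_2,v_4], [v_3,v_4], [v_3,v_5], [v_4,v_5], [v_4,v_6]

Hence C_0 ≅ Z^7, C_1 ≅ Z^9.

Boundary ∂_1: C_1 → C_0 maps an edge to its endpoints' difference, ∂[p,q] = q − p. For instance
  ∂[v_1,v_6] = [v_6] − [v_1].
The resulting 7×9 matrix has rank 6, and its Smith normal form has invariant factors (1,1,1,1,1,1).

Reading off H_k = ker ∂_k / im ∂_{k+1}:

  H_0: rank C_0 − rank ∂_1 = 7 − 6 = 1, and the invariant factors of ∂_1 are all 1, so H_0 ≅ Z.
  H_1: rank ker ∂_1 − rank ∂_2 = (9 − 6) − 0 = 3, and there is no ∂_2, so H_1 ≅ Z^3.

As a check, the Euler characteristic is 7 − 9 = -2, which agrees with 1 − 3 = -2.

Hence the Betti numbers are b_0 = 1, b_1 = 3.

b_0 = 1, b_1 = 3.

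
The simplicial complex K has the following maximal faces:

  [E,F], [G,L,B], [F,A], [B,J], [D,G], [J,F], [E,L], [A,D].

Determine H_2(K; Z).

H_2 ≅ 0.

Take the total order A < B < D < E < F < G < J < L on the vertex set. Then K (dimension 2) consists of the simplices:

  0-simplices (8): A, B, D, E, F, G, J, L
  1-simplices (10): AD, AF, BG, BJ, BL, DG, EF, EL, FJ, GL
  2-simplices (1): BGL

so the chain groups are C_0 ≅ Z^8, C_1 ≅ Z^10, C_2 ≅ Z^1.

Boundary ∂_1: C_1 → C_0 sends each edge [p,q] (with p < q) to q − p.
As a 8×10 matrix over Z this has rank 7, with invariant factors (1,1,1,1,1,1,1).

The boundary map ∂_2: C_2 → C_1 maps a triangle to the signed sum of its edges. For instance
  ∂BGL = GL − BL + BG.
The 10×1 boundary matrix has rank 1 and Smith normal form diag(1).

Now H_k = ker ∂_k / im ∂_{k+1}, so:

  H_2: rank ker ∂_2 − rank ∂_3 = (1 − 1) − 0 = 0, and there is no ∂_3, so H_2 ≅ 0.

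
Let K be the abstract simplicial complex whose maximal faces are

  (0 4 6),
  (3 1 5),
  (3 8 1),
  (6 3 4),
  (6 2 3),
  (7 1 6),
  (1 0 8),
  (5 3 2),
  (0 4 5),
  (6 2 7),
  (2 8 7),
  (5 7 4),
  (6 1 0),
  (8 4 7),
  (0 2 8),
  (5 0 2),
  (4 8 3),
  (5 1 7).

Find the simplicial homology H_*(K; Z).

Order the vertices as 0 < 1 < 2 < 3 < 4 < 5 < 6 < 7 < 8. Listing each simplex with vertices in this order, K has dimension 2 with simplices:

  0-simplices (9): [0], [1], [2], [3], [4], [5], [6], [7], [8]
  1-simplices (27): (27 of them)
  2-simplices (18): [0,1,6], [0,1,8], [0,2,5], [0,2,8], [0,4,5], [0,4,6], [1,3,5], [1,3,8], [1,5,7], [1,6,7], [2,3,5], [2,3,6], [2,6,7], [2,7,8], [3,4,6], [3,4,8], [4,5,7], [4,7,8]

giving chain groups C_0 ≅ Z^9, C_1 ≅ Z^27, C_2 ≅ Z^18.

Boundary ∂_1: C_1 → C_0 sends each edge [p,q] (with p < q) to q − p. For instance
  ∂[1,8] = [8] − [1].
As a 9×27 matrix over Z this has rank 8, with invariant factors (1,1,1,1,1,1,1,1).

Boundary ∂_2: C_2 → C_1 acts by ∂[p,q,r] = [q,r] − [p,r] + [p,q]. For instance
  ∂[1,5,7] = [5,7] − [1,7] + [1,5],
  ∂[0,2,5] = [2,5] − [0,5] + [0,2].
This gives a 27×18 integer matrix of rank 17; reducing to Smith normal form yields diagonal entries (1,1,1,1,1,1,1,1,1,1,1,1,1,1,1,1,1).

Computing H_k = (kernel of ∂_k) / (image of ∂_{k+1}):

  H_0: rank C_0 − rank ∂_1 = 9 − 8 = 1, and the invariant factors of ∂_1 are all 1, so H_0 ≅ Z.
  H_1: rank ker ∂_1 − rank ∂_2 = (27 − 8) − 17 = 2, and the invariant factors of ∂_2 are all 1, so H_1 ≅ Z^2.
  H_2: rank ker ∂_2 − rank ∂_3 = (18 − 17) − 0 = 1, and there is no ∂_3, so H_2 ≅ Z.

H_0 ≅ Z,  H_1 ≅ Z^2,  H_2 ≅ Z.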